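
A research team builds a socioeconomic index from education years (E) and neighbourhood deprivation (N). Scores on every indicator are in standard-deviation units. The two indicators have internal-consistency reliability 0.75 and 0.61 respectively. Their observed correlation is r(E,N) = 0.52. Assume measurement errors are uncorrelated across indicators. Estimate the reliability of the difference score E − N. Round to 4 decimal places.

0.3333

Var(E−N) = 1 + 1 − 2·0.52 = 2 − 1.04 = 0.96.
Because errors are independent across components, Cov(Tᵢ,Tⱼ) = Cov(Xᵢ,Xⱼ); the off-diagonal part of the true-score variance is the same as above.
True-score variance = [0.75 + 0.61] − 1.04 = 1.36 − 1.04 = 0.32.
Reliability = 0.32 / 0.96 = 0.3333.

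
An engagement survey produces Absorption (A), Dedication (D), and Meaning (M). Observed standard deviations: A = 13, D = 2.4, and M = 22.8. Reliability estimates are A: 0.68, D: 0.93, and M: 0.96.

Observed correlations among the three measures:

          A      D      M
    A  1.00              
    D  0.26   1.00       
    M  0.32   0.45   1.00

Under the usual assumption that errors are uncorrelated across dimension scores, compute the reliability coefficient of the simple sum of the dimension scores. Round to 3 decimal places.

Var(A+D+M) = 13² + 2.4² + 22.8² + 2·[13·2.4·0.26 + 13·22.8·0.32 + 2.4·22.8·0.45] = 694.6 + 255.168 = 949.768.
Under uncorrelated errors the observed covariances equal the true-score covariances, so only the own-variance terms attenuate.
True-score variance = [13²·0.68 + 2.4²·0.93 + 22.8²·0.96] + 255.168 = 619.323 + 255.168 = 874.491.
Reliability = 874.491 / 949.768 = 0.921.

0.921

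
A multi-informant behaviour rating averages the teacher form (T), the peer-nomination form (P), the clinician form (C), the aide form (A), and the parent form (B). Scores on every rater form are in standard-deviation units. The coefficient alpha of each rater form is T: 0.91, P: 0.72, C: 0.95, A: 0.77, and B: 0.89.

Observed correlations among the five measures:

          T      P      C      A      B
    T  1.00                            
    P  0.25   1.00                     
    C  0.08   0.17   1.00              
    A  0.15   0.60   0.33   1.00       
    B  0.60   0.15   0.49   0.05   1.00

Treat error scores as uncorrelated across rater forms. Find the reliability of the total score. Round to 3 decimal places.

0.929

Var(T+P+C+A+B) = 5 + 2·[0.25 + 0.08 + 0.15 + 0.60 + 0.17 + 0.60 + 0.15 + 0.33 + 0.49 + 0.05] = 5 + 5.74 = 10.74.
Because errors are independent across components, Cov(Tᵢ,Tⱼ) = Cov(Xᵢ,Xⱼ); the off-diagonal part of the true-score variance is the same as above.
True-score variance = [0.91 + 0.72 + 0.95 + 0.77 + 0.89] + 5.74 = 4.24 + 5.74 = 9.98.
Reliability = 9.98 / 10.74 = 0.929.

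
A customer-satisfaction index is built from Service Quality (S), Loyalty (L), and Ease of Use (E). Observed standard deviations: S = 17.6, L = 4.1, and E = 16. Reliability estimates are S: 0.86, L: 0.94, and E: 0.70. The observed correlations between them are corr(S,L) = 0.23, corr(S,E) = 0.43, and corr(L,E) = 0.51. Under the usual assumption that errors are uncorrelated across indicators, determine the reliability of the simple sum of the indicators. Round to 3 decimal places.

Var(S+L+E) = 17.6² + 4.1² + 16² + 2·[17.6·4.1·0.23 + 17.6·16·0.43 + 4.1·16·0.51] = 582.57 + 342.282 = 924.852.
With uncorrelated errors the cross-covariances are all true-score covariance, so they carry over unchanged; only the diagonal terms shrink to ρᵢσᵢ².
True-score variance = [17.6²·0.86 + 4.1²·0.94 + 16²·0.70] + 342.282 = 461.395 + 342.282 = 803.677.
Reliability = 803.677 / 924.852 = 0.869.

0.869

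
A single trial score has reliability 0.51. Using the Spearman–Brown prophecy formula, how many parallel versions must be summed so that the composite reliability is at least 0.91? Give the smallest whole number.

10

k ≥ ρ*(1−ρ₁)/(ρ₁(1−ρ*)) = 0.91·0.49 / (0.51·0.09) = 9.715.
Smallest integer k = 10.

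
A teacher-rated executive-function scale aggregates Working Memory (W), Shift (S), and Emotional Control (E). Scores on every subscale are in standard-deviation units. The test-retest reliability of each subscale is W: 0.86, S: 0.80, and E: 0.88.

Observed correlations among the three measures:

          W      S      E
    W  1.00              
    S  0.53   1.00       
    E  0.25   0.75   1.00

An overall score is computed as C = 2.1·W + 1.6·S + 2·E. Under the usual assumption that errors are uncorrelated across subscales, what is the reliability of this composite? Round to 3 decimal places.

0.925

Var(C) = 2.1² + 1.6² + 2² + 2·[3.36·0.53 + 4.2·0.25 + 3.2·0.75] = 10.97 + 10.4616 = 21.4316.
Under uncorrelated errors the observed covariances equal the true-score covariances, so only the own-variance terms attenuate.
True-score variance = [2.1²·0.86 + 1.6²·0.80 + 2²·0.88] + 10.4616 = 9.3606 + 10.4616 = 19.8222.
Reliability = 19.8222 / 21.4316 = 0.925.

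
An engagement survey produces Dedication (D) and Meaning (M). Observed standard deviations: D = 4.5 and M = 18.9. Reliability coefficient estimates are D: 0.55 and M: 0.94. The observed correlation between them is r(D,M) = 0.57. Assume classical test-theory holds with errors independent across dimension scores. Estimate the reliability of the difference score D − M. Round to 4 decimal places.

Var(D−M) = 4.5² + 18.9² − 2·4.5·18.9·0.57 = 377.46 − 96.957 = 280.503.
Under uncorrelated errors the observed covariances equal the true-score covariances, so only the own-variance terms attenuate.
True-score variance = [4.5²·0.55 + 18.9²·0.94] − 96.957 = 346.915 − 96.957 = 249.958.
Reliability = 249.958 / 280.503 = 0.8911.

0.8911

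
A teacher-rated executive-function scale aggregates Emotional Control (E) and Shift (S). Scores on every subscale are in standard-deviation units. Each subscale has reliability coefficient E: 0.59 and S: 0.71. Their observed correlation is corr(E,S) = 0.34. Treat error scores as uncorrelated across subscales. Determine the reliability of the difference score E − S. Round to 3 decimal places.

0.470

Var(E−S) = 1 + 1 − 2·0.34 = 2 − 0.68 = 1.32.
Under uncorrelated errors the observed covariances equal the true-score covariances, so only the own-variance terms attenuate.
True-score variance = [0.59 + 0.71] − 0.68 = 1.3 − 0.68 = 0.62.
Reliability = 0.62 / 1.32 = 0.470.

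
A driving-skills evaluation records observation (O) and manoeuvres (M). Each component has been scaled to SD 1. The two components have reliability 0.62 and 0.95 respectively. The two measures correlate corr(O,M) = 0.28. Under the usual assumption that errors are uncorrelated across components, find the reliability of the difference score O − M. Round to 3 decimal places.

0.701

Var(O−M) = 1 + 1 − 2·0.28 = 2 − 0.56 = 1.44.
With uncorrelated errors the cross-covariances are all true-score covariance, so they carry over unchanged; only the diagonal terms shrink to ρᵢσᵢ².
True-score variance = [0.62 + 0.95] − 0.56 = 1.57 − 0.56 = 1.01.
Reliability = 1.01 / 1.44 = 0.701.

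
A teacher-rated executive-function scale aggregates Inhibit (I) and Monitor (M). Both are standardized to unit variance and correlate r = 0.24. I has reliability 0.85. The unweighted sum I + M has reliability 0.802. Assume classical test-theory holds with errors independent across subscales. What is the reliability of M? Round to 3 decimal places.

Var(I+M) = 2 + 2·0.24 = 2.480.
True-score variance = ρ_I + ρ_M + 2·0.24, so 0.802 = (0.85 + ρ_M + 0.48) / 2.480.
ρ_M = 0.802·2.480 − 0.85 − 0.48 = 0.659.

0.659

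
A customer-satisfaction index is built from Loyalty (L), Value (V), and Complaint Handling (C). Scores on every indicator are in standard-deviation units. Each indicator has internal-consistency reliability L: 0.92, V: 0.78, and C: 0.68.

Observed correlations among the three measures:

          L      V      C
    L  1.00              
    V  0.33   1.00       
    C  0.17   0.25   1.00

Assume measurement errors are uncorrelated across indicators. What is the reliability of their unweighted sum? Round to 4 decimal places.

Var(L+V+C) = 3 + 2·[0.33 + 0.17 + 0.25] = 3 + 1.5 = 4.5.
With uncorrelated errors the cross-covariances are all true-score covariance, so they carry over unchanged; only the diagonal terms shrink to ρᵢσᵢ².
True-score variance = [0.92 + 0.78 + 0.68] + 1.5 = 2.38 + 1.5 = 3.88.
Reliability = 3.88 / 4.5 = 0.8622.

0.8622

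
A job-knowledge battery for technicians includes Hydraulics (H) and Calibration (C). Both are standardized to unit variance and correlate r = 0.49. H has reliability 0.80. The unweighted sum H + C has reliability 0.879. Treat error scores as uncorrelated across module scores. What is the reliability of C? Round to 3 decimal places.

0.839

Var(H+C) = 2 + 2·0.49 = 2.980.
True-score variance = ρ_H + ρ_C + 2·0.49, so 0.879 = (0.80 + ρ_C + 0.98) / 2.980.
ρ_C = 0.879·2.980 − 0.80 − 0.98 = 0.839.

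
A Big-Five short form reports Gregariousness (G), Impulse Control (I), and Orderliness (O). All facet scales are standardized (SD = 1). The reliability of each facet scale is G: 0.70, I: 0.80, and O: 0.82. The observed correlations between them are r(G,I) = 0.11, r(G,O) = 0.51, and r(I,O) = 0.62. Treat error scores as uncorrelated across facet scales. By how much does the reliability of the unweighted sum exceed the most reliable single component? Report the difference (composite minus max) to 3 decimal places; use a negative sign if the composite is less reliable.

Var(sum) = 3 + 2.48 = 5.48; true-score variance = 2.32 + 2.48 = 4.8; composite reliability = 0.8759.
Max component reliability = 0.8200.
Difference = 0.8759 − 0.8200 = 0.056.

0.056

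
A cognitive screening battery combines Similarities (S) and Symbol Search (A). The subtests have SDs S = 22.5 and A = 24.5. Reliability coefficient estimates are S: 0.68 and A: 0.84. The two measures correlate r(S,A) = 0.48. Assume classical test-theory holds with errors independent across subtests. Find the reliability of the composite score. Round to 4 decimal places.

Var(S+A) = 22.5² + 24.5² + 2·[22.5·24.5·0.48] = 1106.5 + 529.2 = 1635.7.
Under uncorrelated errors the observed covariances equal the true-score covariances, so only the own-variance terms attenuate.
True-score variance = [22.5²·0.68 + 24.5²·0.84] + 529.2 = 848.46 + 529.2 = 1377.66.
Reliability = 1377.66 / 1635.7 = 0.8422.

0.8422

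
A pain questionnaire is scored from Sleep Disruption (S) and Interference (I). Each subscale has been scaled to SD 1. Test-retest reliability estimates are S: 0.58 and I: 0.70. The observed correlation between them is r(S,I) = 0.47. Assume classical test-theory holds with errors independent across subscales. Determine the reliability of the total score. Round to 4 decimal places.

Var(S+I) = 2 + 2·[0.47] = 2 + 0.94 = 2.94.
Because errors are independent across components, Cov(Tᵢ,Tⱼ) = Cov(Xᵢ,Xⱼ); the off-diagonal part of the true-score variance is the same as above.
True-score variance = [0.58 + 0.70] + 0.94 = 1.28 + 0.94 = 2.22.
Reliability = 2.22 / 2.94 = 0.7551.

0.7551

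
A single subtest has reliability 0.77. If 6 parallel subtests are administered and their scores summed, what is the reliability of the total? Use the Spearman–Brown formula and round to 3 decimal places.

0.953

ρ_k = kρ / (1 + (k−1)ρ) = 6·0.77 / (1 + 5·0.77) = 4.620 / 4.850 = 0.953.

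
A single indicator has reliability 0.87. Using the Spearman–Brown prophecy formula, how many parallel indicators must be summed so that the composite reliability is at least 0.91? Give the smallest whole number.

k ≥ ρ*(1−ρ₁)/(ρ₁(1−ρ*)) = 0.91·0.13 / (0.87·0.09) = 1.511.
Smallest integer k = 2.

2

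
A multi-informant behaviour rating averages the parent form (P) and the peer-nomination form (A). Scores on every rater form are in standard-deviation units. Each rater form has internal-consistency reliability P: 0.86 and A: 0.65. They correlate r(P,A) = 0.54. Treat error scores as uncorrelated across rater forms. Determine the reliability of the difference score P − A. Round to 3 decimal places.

0.467

Var(P−A) = 1 + 1 − 2·0.54 = 2 − 1.08 = 0.92.
With uncorrelated errors the cross-covariances are all true-score covariance, so they carry over unchanged; only the diagonal terms shrink to ρᵢσᵢ².
True-score variance = [0.86 + 0.65] − 1.08 = 1.51 − 1.08 = 0.43.
Reliability = 0.43 / 0.92 = 0.467.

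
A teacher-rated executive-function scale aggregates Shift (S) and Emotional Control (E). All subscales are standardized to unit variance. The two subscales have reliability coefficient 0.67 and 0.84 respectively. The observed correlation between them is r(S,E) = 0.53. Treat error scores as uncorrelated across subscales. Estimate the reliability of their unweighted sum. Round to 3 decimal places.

Var(S+E) = 2 + 2·[0.53] = 2 + 1.06 = 3.06.
Under uncorrelated errors the observed covariances equal the true-score covariances, so only the own-variance terms attenuate.
True-score variance = [0.67 + 0.84] + 1.06 = 1.51 + 1.06 = 2.57.
Reliability = 2.57 / 3.06 = 0.840.

0.840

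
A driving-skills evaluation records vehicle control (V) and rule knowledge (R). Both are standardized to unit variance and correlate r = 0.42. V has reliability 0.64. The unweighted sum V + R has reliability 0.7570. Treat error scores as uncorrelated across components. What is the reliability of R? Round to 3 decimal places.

Var(V+R) = 2 + 2·0.42 = 2.840.
True-score variance = ρ_V + ρ_R + 2·0.42, so 0.7570 = (0.64 + ρ_R + 0.84) / 2.840.
ρ_R = 0.7570·2.840 − 0.64 − 0.84 = 0.670.

0.670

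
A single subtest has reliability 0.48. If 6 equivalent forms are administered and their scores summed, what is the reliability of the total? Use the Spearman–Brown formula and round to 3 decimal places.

ρ_k = kρ / (1 + (k−1)ρ) = 6·0.48 / (1 + 5·0.48) = 2.880 / 3.400 = 0.847.

0.847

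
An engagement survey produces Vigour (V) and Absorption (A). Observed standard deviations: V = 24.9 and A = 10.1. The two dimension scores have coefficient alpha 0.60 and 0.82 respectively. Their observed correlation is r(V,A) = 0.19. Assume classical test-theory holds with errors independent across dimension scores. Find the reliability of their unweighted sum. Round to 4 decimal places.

Var(V+A) = 24.9² + 10.1² + 2·[24.9·10.1·0.19] = 722.02 + 95.5662 = 817.586.
Under uncorrelated errors the observed covariances equal the true-score covariances, so only the own-variance terms attenuate.
True-score variance = [24.9²·0.60 + 10.1²·0.82] + 95.5662 = 455.654 + 95.5662 = 551.22.
Reliability = 551.22 / 817.586 = 0.6742.

0.6742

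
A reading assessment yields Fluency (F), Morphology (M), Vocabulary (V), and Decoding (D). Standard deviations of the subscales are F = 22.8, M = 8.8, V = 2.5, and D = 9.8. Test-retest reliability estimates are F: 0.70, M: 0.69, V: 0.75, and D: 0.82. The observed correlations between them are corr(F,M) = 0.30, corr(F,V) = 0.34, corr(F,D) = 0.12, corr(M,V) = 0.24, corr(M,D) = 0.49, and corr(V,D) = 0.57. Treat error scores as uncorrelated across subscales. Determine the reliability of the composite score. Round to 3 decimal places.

0.808

Var(F+M+V+D) = 22.8² + 8.8² + 2.5² + 9.8² + 2·[22.8·8.8·0.30 + 22.8·2.5·0.34 + 22.8·9.8·0.12 + 8.8·2.5·0.24 + 8.8·9.8·0.49 + 2.5·9.8·0.57] = 699.57 + 335.775 = 1035.34.
Because errors are independent across components, Cov(Tᵢ,Tⱼ) = Cov(Xᵢ,Xⱼ); the off-diagonal part of the true-score variance is the same as above.
True-score variance = [22.8²·0.70 + 8.8²·0.69 + 2.5²·0.75 + 9.8²·0.82] + 335.775 = 500.762 + 335.775 = 836.537.
Reliability = 836.537 / 1035.34 = 0.808.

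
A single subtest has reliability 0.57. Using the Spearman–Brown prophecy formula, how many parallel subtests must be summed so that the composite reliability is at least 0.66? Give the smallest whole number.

k ≥ ρ*(1−ρ₁)/(ρ₁(1−ρ*)) = 0.66·0.43 / (0.57·0.34) = 1.464.
Smallest integer k = 2.

2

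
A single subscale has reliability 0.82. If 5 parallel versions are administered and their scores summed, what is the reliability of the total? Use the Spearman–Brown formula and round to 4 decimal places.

0.9579

ρ_k = kρ / (1 + (k−1)ρ) = 5·0.82 / (1 + 4·0.82) = 4.100 / 4.280 = 0.9579.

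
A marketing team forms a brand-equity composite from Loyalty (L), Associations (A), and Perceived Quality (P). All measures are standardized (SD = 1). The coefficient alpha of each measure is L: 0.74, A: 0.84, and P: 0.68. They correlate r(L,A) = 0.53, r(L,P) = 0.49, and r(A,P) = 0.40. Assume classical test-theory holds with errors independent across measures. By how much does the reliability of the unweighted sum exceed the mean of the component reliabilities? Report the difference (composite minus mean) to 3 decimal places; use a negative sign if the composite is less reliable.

0.120

Var(sum) = 3 + 2.84 = 5.84; true-score variance = 2.26 + 2.84 = 5.1; composite reliability = 0.8733.
Mean component reliability = 0.7533.
Difference = 0.8733 − 0.7533 = 0.120.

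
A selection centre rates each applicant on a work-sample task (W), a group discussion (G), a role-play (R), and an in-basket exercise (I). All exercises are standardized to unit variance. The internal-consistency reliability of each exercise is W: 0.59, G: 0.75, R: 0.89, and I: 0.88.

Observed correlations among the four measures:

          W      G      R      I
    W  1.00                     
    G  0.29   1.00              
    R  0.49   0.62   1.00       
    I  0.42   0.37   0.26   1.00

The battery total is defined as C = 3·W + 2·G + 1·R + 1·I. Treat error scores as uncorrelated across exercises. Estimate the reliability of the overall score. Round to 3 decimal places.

0.827

Var(C) = 3² + 2² + 1 + 1 + 2·[6·0.29 + 3·0.49 + 3·0.42 + 2·0.62 + 2·0.37 + 0.26] = 15 + 13.42 = 28.42.
Because errors are independent across components, Cov(Tᵢ,Tⱼ) = Cov(Xᵢ,Xⱼ); the off-diagonal part of the true-score variance is the same as above.
True-score variance = [3²·0.59 + 2²·0.75 + 0.89 + 0.88] + 13.42 = 10.08 + 13.42 = 23.5.
Reliability = 23.5 / 28.42 = 0.827.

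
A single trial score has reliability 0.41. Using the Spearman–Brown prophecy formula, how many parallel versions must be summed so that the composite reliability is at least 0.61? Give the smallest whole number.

k ≥ ρ*(1−ρ₁)/(ρ₁(1−ρ*)) = 0.61·0.59 / (0.41·0.39) = 2.251.
Smallest integer k = 3.

3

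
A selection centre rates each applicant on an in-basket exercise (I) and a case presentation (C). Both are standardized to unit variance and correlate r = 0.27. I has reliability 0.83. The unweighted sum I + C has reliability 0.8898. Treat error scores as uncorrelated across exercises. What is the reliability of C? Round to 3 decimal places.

0.890

Var(I+C) = 2 + 2·0.27 = 2.540.
True-score variance = ρ_I + ρ_C + 2·0.27, so 0.8898 = (0.83 + ρ_C + 0.54) / 2.540.
ρ_C = 0.8898·2.540 − 0.83 − 0.54 = 0.890.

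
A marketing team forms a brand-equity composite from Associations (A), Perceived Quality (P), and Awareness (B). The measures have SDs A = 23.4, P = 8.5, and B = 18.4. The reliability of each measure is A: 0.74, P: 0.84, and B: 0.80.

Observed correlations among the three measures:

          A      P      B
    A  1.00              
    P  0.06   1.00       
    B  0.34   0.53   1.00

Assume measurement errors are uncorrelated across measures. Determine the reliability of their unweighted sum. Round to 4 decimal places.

Var(A+P+B) = 23.4² + 8.5² + 18.4² + 2·[23.4·8.5·0.06 + 23.4·18.4·0.34 + 8.5·18.4·0.53] = 958.37 + 482.433 = 1440.8.
Because errors are independent across components, Cov(Tᵢ,Tⱼ) = Cov(Xᵢ,Xⱼ); the off-diagonal part of the true-score variance is the same as above.
True-score variance = [23.4²·0.74 + 8.5²·0.84 + 18.4²·0.80] + 482.433 = 736.732 + 482.433 = 1219.17.
Reliability = 1219.17 / 1440.8 = 0.8462.

0.8462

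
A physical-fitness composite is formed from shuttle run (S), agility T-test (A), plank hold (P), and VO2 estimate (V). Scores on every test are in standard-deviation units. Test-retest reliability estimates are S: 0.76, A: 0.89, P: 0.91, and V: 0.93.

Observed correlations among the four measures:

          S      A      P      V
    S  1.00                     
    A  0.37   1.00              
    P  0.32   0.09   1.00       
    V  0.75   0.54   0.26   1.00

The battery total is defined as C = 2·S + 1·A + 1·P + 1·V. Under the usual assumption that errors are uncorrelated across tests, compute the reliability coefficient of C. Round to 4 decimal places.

Var(C) = 2² + 1 + 1 + 1 + 2·[2·0.37 + 2·0.32 + 2·0.75 + 0.09 + 0.54 + 0.26] = 7 + 7.54 = 14.54.
With uncorrelated errors the cross-covariances are all true-score covariance, so they carry over unchanged; only the diagonal terms shrink to ρᵢσᵢ².
True-score variance = [2²·0.76 + 0.89 + 0.91 + 0.93] + 7.54 = 5.77 + 7.54 = 13.31.
Reliability = 13.31 / 14.54 = 0.9154.

0.9154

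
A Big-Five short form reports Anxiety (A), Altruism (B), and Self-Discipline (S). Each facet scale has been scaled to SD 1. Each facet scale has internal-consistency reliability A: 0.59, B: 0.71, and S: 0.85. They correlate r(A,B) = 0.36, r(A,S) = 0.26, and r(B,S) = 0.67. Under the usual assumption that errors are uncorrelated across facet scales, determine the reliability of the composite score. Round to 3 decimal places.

0.848

Var(A+B+S) = 3 + 2·[0.36 + 0.26 + 0.67] = 3 + 2.58 = 5.58.
Under uncorrelated errors the observed covariances equal the true-score covariances, so only the own-variance terms attenuate.
True-score variance = [0.59 + 0.71 + 0.85] + 2.58 = 2.15 + 2.58 = 4.73.
Reliability = 4.73 / 5.58 = 0.848.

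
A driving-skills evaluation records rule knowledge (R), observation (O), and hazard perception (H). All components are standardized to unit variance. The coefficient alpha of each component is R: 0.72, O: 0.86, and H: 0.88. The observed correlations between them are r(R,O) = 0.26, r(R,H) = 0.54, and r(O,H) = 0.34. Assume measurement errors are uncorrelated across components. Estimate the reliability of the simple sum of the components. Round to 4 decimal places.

0.8977

Var(R+O+H) = 3 + 2·[0.26 + 0.54 + 0.34] = 3 + 2.28 = 5.28.
Under uncorrelated errors the observed covariances equal the true-score covariances, so only the own-variance terms attenuate.
True-score variance = [0.72 + 0.86 + 0.88] + 2.28 = 2.46 + 2.28 = 4.74.
Reliability = 4.74 / 5.28 = 0.8977.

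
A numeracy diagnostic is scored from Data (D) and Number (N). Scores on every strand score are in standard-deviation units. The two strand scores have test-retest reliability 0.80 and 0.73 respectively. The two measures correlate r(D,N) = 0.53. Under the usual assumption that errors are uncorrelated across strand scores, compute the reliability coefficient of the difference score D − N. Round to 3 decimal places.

Var(D−N) = 1 + 1 − 2·0.53 = 2 − 1.06 = 0.94.
With uncorrelated errors the cross-covariances are all true-score covariance, so they carry over unchanged; only the diagonal terms shrink to ρᵢσᵢ².
True-score variance = [0.80 + 0.73] − 1.06 = 1.53 − 1.06 = 0.47.
Reliability = 0.47 / 0.94 = 0.500.

0.500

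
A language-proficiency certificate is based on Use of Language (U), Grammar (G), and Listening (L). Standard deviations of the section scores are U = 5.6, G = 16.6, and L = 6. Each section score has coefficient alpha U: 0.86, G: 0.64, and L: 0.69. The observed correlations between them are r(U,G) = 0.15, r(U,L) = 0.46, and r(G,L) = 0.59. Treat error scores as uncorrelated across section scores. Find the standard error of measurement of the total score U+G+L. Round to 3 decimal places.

Var(total) = 342.92 + 176.328 = 519.248.
True-score variance = 228.168 + 176.328 = 404.496, so reliability = 0.7790.
Error variance = 519.248 − 404.496 = 114.752; SEM = √114.752 = 10.712.

10.712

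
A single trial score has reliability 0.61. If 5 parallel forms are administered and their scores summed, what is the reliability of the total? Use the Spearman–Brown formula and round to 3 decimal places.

0.887

ρ_k = kρ / (1 + (k−1)ρ) = 5·0.61 / (1 + 4·0.61) = 3.050 / 3.440 = 0.887.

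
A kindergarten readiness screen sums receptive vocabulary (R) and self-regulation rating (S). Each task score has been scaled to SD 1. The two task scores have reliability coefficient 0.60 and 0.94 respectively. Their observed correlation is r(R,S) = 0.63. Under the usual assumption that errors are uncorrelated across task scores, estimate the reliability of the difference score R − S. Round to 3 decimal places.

Var(R−S) = 1 + 1 − 2·0.63 = 2 − 1.26 = 0.74.
Because errors are independent across components, Cov(Tᵢ,Tⱼ) = Cov(Xᵢ,Xⱼ); the off-diagonal part of the true-score variance is the same as above.
True-score variance = [0.60 + 0.94] − 1.26 = 1.54 − 1.26 = 0.28.
Reliability = 0.28 / 0.74 = 0.378.

0.378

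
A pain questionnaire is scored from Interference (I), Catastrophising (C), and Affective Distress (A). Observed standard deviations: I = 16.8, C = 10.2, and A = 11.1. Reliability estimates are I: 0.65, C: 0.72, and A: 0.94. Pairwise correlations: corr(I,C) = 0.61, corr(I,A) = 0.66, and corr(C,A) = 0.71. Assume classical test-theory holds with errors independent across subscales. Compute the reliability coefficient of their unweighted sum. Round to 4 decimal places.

Var(I+C+A) = 16.8² + 10.2² + 11.1² + 2·[16.8·10.2·0.61 + 16.8·11.1·0.66 + 10.2·11.1·0.71] = 509.49 + 615.985 = 1125.48.
Under uncorrelated errors the observed covariances equal the true-score covariances, so only the own-variance terms attenuate.
True-score variance = [16.8²·0.65 + 10.2²·0.72 + 11.1²·0.94] + 615.985 = 374.182 + 615.985 = 990.167.
Reliability = 990.167 / 1125.48 = 0.8798.

0.8798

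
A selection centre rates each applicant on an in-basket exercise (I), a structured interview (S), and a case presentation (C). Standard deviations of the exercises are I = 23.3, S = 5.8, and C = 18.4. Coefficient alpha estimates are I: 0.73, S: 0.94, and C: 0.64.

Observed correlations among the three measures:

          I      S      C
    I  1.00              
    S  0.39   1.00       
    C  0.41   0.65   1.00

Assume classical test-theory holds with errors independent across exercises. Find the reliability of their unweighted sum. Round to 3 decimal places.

Var(I+S+C) = 23.3² + 5.8² + 18.4² + 2·[23.3·5.8·0.39 + 23.3·18.4·0.41 + 5.8·18.4·0.65] = 915.09 + 595.696 = 1510.79.
Under uncorrelated errors the observed covariances equal the true-score covariances, so only the own-variance terms attenuate.
True-score variance = [23.3²·0.73 + 5.8²·0.94 + 18.4²·0.64] + 595.696 = 644.61 + 595.696 = 1240.31.
Reliability = 1240.31 / 1510.79 = 0.821.

0.821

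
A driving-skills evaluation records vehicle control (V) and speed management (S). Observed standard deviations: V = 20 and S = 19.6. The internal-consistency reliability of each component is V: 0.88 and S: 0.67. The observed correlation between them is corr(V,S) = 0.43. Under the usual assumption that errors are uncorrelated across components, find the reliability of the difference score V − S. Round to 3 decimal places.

0.609

Var(V−S) = 20² + 19.6² − 2·20·19.6·0.43 = 784.16 − 337.12 = 447.04.
Under uncorrelated errors the observed covariances equal the true-score covariances, so only the own-variance terms attenuate.
True-score variance = [20²·0.88 + 19.6²·0.67] − 337.12 = 609.387 − 337.12 = 272.267.
Reliability = 272.267 / 447.04 = 0.609.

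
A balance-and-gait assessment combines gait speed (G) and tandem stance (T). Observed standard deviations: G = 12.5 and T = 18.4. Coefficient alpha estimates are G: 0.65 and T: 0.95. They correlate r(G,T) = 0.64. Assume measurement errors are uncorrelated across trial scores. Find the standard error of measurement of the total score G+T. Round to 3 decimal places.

Var(total) = 494.81 + 294.4 = 789.21.
True-score variance = 423.194 + 294.4 = 717.594, so reliability = 0.9093.
Error variance = 789.21 − 717.594 = 71.6155; SEM = √71.6155 = 8.463.

8.463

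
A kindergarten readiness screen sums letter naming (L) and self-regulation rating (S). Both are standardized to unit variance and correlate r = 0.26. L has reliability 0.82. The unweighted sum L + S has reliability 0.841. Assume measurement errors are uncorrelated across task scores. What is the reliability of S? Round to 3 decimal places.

Var(L+S) = 2 + 2·0.26 = 2.520.
True-score variance = ρ_L + ρ_S + 2·0.26, so 0.841 = (0.82 + ρ_S + 0.52) / 2.520.
ρ_S = 0.841·2.520 − 0.82 − 0.52 = 0.779.

0.779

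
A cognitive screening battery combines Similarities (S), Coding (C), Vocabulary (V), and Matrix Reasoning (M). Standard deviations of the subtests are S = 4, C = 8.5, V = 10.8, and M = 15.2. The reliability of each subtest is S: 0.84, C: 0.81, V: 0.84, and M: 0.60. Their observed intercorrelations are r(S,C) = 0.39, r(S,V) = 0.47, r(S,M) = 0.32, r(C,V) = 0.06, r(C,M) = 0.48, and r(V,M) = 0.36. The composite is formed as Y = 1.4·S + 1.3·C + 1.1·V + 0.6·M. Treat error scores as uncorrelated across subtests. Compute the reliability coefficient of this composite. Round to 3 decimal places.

Var(Y) = 1.4²·4² + 1.3²·8.5² + 1.1²·10.8² + 0.6²·15.2² + 2·[1.82·4·8.5·0.39 + 1.54·4·10.8·0.47 + 0.84·4·15.2·0.32 + 1.43·8.5·10.8·0.06 + 0.78·8.5·15.2·0.48 + 0.66·10.8·15.2·0.36] = 377.771 + 333.995 = 711.767.
With uncorrelated errors the cross-covariances are all true-score covariance, so they carry over unchanged; only the diagonal terms shrink to ρᵢσᵢ².
True-score variance = [1.4²·4²·0.84 + 1.3²·8.5²·0.81 + 1.1²·10.8²·0.84 + 0.6²·15.2²·0.60] + 333.995 = 293.703 + 333.995 = 627.698.
Reliability = 627.698 / 711.767 = 0.882.

0.882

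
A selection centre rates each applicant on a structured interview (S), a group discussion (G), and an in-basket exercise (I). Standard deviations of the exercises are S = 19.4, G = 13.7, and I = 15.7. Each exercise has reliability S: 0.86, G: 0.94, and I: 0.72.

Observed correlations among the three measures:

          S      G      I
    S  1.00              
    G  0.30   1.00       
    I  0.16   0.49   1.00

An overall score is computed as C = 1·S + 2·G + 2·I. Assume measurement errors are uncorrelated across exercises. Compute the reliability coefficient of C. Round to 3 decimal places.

0.892

Var(C) = 19.4² + 2²·13.7² + 2²·15.7² + 2·[2·19.4·13.7·0.30 + 2·19.4·15.7·0.16 + 4·13.7·15.7·0.49] = 2113.08 + 1357.02 = 3470.1.
Because errors are independent across components, Cov(Tᵢ,Tⱼ) = Cov(Xᵢ,Xⱼ); the off-diagonal part of the true-score variance is the same as above.
True-score variance = [19.4²·0.86 + 2²·13.7²·0.94 + 2²·15.7²·0.72] + 1357.02 = 1739.28 + 1357.02 = 3096.3.
Reliability = 3096.3 / 3470.1 = 0.892.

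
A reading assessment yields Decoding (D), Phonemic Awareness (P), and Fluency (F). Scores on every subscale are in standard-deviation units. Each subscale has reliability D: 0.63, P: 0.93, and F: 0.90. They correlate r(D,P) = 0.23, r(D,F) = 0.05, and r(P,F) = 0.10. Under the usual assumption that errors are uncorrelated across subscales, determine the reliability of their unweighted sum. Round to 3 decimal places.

Var(D+P+F) = 3 + 2·[0.23 + 0.05 + 0.10] = 3 + 0.76 = 3.76.
Because errors are independent across components, Cov(Tᵢ,Tⱼ) = Cov(Xᵢ,Xⱼ); the off-diagonal part of the true-score variance is the same as above.
True-score variance = [0.63 + 0.93 + 0.90] + 0.76 = 2.46 + 0.76 = 3.22.
Reliability = 3.22 / 3.76 = 0.856.

0.856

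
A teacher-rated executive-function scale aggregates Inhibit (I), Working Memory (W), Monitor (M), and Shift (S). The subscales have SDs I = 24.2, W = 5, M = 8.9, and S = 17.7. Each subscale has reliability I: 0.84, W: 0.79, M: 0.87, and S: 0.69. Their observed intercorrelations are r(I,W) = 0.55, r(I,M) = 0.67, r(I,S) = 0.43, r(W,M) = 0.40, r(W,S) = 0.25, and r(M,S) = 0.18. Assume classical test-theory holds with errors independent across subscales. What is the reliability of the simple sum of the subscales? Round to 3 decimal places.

0.893

Var(I+W+M+S) = 24.2² + 5² + 8.9² + 17.7² + 2·[24.2·5·0.55 + 24.2·8.9·0.67 + 24.2·17.7·0.43 + 5·8.9·0.40 + 5·17.7·0.25 + 8.9·17.7·0.18] = 1003.14 + 926.642 = 1929.78.
With uncorrelated errors the cross-covariances are all true-score covariance, so they carry over unchanged; only the diagonal terms shrink to ρᵢσᵢ².
True-score variance = [24.2²·0.84 + 5²·0.79 + 8.9²·0.87 + 17.7²·0.69] + 926.642 = 796.77 + 926.642 = 1723.41.
Reliability = 1723.41 / 1929.78 = 0.893.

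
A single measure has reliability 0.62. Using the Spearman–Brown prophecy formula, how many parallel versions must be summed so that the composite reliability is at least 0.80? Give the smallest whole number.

k ≥ ρ*(1−ρ₁)/(ρ₁(1−ρ*)) = 0.80·0.38 / (0.62·0.20) = 2.452.
Smallest integer k = 3.

3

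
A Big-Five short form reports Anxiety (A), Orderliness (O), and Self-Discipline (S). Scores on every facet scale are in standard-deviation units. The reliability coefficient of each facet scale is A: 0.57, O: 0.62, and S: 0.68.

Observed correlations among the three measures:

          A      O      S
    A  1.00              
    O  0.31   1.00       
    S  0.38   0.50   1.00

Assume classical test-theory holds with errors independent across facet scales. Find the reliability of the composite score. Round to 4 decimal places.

0.7900

Var(A+O+S) = 3 + 2·[0.31 + 0.38 + 0.50] = 3 + 2.38 = 5.38.
Because errors are independent across components, Cov(Tᵢ,Tⱼ) = Cov(Xᵢ,Xⱼ); the off-diagonal part of the true-score variance is the same as above.
True-score variance = [0.57 + 0.62 + 0.68] + 2.38 = 1.87 + 2.38 = 4.25.
Reliability = 4.25 / 5.38 = 0.7900.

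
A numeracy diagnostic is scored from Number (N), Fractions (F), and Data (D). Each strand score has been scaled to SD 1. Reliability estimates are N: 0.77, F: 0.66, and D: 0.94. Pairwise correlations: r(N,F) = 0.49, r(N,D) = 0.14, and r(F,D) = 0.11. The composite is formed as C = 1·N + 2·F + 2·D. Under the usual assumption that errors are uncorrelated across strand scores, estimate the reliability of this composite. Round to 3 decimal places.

Var(C) = 1 + 2² + 2² + 2·[2·0.49 + 2·0.14 + 4·0.11] = 9 + 3.4 = 12.4.
Because errors are independent across components, Cov(Tᵢ,Tⱼ) = Cov(Xᵢ,Xⱼ); the off-diagonal part of the true-score variance is the same as above.
True-score variance = [0.77 + 2²·0.66 + 2²·0.94] + 3.4 = 7.17 + 3.4 = 10.57.
Reliability = 10.57 / 12.4 = 0.852.

0.852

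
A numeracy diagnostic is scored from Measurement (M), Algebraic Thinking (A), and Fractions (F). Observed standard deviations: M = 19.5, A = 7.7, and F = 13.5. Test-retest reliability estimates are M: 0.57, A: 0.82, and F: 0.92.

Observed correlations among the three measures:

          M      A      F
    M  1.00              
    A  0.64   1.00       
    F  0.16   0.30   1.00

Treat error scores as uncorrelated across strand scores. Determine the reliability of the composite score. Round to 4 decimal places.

Var(M+A+F) = 19.5² + 7.7² + 13.5² + 2·[19.5·7.7·0.64 + 19.5·13.5·0.16 + 7.7·13.5·0.30] = 621.79 + 338.802 = 960.592.
With uncorrelated errors the cross-covariances are all true-score covariance, so they carry over unchanged; only the diagonal terms shrink to ρᵢσᵢ².
True-score variance = [19.5²·0.57 + 7.7²·0.82 + 13.5²·0.92] + 338.802 = 433.03 + 338.802 = 771.832.
Reliability = 771.832 / 960.592 = 0.8035.

0.8035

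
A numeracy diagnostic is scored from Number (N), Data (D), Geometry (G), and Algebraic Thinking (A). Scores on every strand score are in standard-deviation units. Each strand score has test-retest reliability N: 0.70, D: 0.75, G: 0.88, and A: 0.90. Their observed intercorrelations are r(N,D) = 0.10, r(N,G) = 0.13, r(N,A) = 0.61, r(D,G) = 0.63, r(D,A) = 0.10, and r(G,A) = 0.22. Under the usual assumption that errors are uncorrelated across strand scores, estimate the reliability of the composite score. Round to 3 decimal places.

Var(N+D+G+A) = 4 + 2·[0.10 + 0.13 + 0.61 + 0.63 + 0.10 + 0.22] = 4 + 3.58 = 7.58.
With uncorrelated errors the cross-covariances are all true-score covariance, so they carry over unchanged; only the diagonal terms shrink to ρᵢσᵢ².
True-score variance = [0.70 + 0.75 + 0.88 + 0.90] + 3.58 = 3.23 + 3.58 = 6.81.
Reliability = 6.81 / 7.58 = 0.898.

0.898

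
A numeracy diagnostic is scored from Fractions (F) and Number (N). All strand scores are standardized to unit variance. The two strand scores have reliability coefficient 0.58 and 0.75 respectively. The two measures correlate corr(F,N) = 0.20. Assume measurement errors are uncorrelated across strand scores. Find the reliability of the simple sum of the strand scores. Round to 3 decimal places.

0.721

Var(F+N) = 2 + 2·[0.20] = 2 + 0.4 = 2.4.
With uncorrelated errors the cross-covariances are all true-score covariance, so they carry over unchanged; only the diagonal terms shrink to ρᵢσᵢ².
True-score variance = [0.58 + 0.75] + 0.4 = 1.33 + 0.4 = 1.73.
Reliability = 1.73 / 2.4 = 0.721.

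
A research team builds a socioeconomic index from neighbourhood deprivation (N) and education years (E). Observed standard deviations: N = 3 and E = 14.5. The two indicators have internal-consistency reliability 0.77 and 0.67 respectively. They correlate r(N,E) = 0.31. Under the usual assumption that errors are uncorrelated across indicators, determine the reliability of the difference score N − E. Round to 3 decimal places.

0.628

Var(N−E) = 3² + 14.5² − 2·3·14.5·0.31 = 219.25 − 26.97 = 192.28.
Because errors are independent across components, Cov(Tᵢ,Tⱼ) = Cov(Xᵢ,Xⱼ); the off-diagonal part of the true-score variance is the same as above.
True-score variance = [3²·0.77 + 14.5²·0.67] − 26.97 = 147.798 − 26.97 = 120.828.
Reliability = 120.828 / 192.28 = 0.628.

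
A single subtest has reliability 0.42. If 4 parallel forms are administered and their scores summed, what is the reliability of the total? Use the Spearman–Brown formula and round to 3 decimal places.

0.743

ρ_k = kρ / (1 + (k−1)ρ) = 4·0.42 / (1 + 3·0.42) = 1.680 / 2.260 = 0.743.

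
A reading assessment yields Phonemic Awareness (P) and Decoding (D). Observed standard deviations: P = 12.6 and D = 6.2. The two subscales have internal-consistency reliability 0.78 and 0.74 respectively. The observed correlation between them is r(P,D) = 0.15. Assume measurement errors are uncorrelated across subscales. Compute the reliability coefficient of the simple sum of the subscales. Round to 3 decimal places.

Var(P+D) = 12.6² + 6.2² + 2·[12.6·6.2·0.15] = 197.2 + 23.436 = 220.636.
Because errors are independent across components, Cov(Tᵢ,Tⱼ) = Cov(Xᵢ,Xⱼ); the off-diagonal part of the true-score variance is the same as above.
True-score variance = [12.6²·0.78 + 6.2²·0.74] + 23.436 = 152.278 + 23.436 = 175.714.
Reliability = 175.714 / 220.636 = 0.796.

0.796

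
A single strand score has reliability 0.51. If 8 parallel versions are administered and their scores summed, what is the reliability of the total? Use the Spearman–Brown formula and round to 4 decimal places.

ρ_k = kρ / (1 + (k−1)ρ) = 8·0.51 / (1 + 7·0.51) = 4.080 / 4.570 = 0.8928.

0.8928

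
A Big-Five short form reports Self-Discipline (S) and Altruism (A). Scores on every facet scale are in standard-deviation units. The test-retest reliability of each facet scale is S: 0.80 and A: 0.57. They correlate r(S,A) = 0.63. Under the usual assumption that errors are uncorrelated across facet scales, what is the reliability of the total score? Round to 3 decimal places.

Var(S+A) = 2 + 2·[0.63] = 2 + 1.26 = 3.26.
Because errors are independent across components, Cov(Tᵢ,Tⱼ) = Cov(Xᵢ,Xⱼ); the off-diagonal part of the true-score variance is the same as above.
True-score variance = [0.80 + 0.57] + 1.26 = 1.37 + 1.26 = 2.63.
Reliability = 2.63 / 3.26 = 0.807.

0.807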